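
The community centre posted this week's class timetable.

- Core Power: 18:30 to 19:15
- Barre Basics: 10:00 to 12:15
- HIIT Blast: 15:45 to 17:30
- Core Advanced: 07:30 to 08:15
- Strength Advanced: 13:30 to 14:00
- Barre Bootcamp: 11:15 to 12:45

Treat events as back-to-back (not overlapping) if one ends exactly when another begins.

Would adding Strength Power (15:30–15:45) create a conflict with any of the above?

Core Advanced: ends 08:15 at or before Strength Power starts 15:30 → clear.
Barre Basics: ends 12:15 at or before Strength Power starts 15:30 → clear.
Barre Bootcamp: ends 12:45 at or before Strength Power starts 15:30 → clear.
Strength Advanced: ends 14:00 at or before Strength Power starts 15:30 → clear.
HIIT Blast: starts 15:45 at or after Strength Power ends 15:45 → clear.
Core Power: starts 18:30 at or after Strength Power ends 15:45 → clear.

No — it doesn't clash with anything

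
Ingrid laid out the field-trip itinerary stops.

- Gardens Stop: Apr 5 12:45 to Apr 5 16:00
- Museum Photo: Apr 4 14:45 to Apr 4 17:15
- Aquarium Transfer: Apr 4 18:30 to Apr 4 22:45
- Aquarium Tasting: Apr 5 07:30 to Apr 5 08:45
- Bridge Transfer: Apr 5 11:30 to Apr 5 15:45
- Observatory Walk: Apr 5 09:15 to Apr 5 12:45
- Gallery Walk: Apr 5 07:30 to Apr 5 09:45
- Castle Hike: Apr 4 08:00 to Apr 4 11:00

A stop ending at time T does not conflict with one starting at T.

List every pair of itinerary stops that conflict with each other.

Aquarium Tasting & Gallery Walk, Bridge Transfer & Gardens Stop, Bridge Transfer & Observatory Walk, Gallery Walk & Observatory Walk

Sorted by start: Castle Hike, Museum Photo, Aquarium Transfer, Gallery Walk, Aquarium Tasting, Observatory Walk, Bridge Transfer, Gardens Stop.
Museum Photo starts after Castle Hike ends, so Castle Hike has no further overlaps.
Aquarium Transfer starts after Museum Photo ends, so Museum Photo has no further overlaps.
Gallery Walk starts after Aquarium Transfer ends, so Aquarium Transfer has no further overlaps.
Aquarium Tasting starts before Gallery Walk ends → Gallery Walk and Aquarium Tasting overlap.
Observatory Walk starts before Gallery Walk ends → Gallery Walk and Observatory Walk overlap.
Bridge Transfer starts after Gallery Walk ends, so Gallery Walk has no further overlaps.
Observatory Walk starts after Aquarium Tasting ends, so Aquarium Tasting has no further overlaps.
Bridge Transfer starts before Observatory Walk ends → Observatory Walk and Bridge Transfer overlap.
Gardens Stop starts exactly when Observatory Walk ends (back-to-back, no overlap).
Gardens Stop starts before Bridge Transfer ends → Bridge Transfer and Gardens Stop overlap.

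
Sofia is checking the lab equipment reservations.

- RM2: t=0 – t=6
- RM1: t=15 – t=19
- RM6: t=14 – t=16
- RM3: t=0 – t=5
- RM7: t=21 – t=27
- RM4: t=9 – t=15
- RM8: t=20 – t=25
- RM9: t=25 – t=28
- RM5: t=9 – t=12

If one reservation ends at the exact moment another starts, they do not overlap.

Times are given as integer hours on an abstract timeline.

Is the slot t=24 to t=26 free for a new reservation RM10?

No — it overlaps RM7, RM8, RM9

RM2: ends t=6 at or before RM10 starts t=24 → clear.
RM3: ends t=5 at or before RM10 starts t=24 → clear.
RM4: ends t=15 at or before RM10 starts t=24 → clear.
RM5: ends t=12 at or before RM10 starts t=24 → clear.
RM6: ends t=16 at or before RM10 starts t=24 → clear.
RM1: ends t=19 at or before RM10 starts t=24 → clear.
RM8: starts t=20 before RM10 ends t=26, and ends t=25 after RM10 starts t=24 → overlap.
RM7: starts t=21 before RM10 ends t=26, and ends t=27 after RM10 starts t=24 → overlap.
RM9: starts t=25 before RM10 ends t=26, and ends t=28 after RM10 starts t=24 → overlap.
RM10 overlaps RM7, RM8, RM9.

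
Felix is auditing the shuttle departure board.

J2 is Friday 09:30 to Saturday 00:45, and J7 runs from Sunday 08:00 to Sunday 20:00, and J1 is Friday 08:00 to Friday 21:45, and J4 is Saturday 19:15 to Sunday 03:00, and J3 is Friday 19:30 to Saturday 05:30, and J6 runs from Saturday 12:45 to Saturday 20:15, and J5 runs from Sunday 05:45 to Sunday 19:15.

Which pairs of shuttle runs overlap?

J1 & J2, J1 & J3, J2 & J3, J4 & J6, J5 & J7

Two intervals overlap when each starts before the other ends.
Sorted by start: J1, J2, J3, J6, J4, J5, J7.
J2 starts before J1 ends → J1 and J2 overlap.
J3 starts before J1 ends → J1 and J3 overlap.
J6 starts after J1 ends — done with J1.
J3 starts before J2 ends → J2 and J3 overlap.
J6 starts after J2 ends — done with J2.
J6 starts after J3 ends — done with J3.
J4 starts before J6 ends → J6 and J4 overlap.
J5 starts after J6 ends — done with J6.
J5 starts after J4 ends — done with J4.
J7 starts before J5 ends → J5 and J7 overlap.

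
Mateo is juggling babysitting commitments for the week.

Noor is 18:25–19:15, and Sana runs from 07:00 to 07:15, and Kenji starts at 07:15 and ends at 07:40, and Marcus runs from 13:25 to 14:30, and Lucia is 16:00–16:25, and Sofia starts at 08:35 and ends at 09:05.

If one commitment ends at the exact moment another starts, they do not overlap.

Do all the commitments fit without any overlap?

Sorted by start: Sana, Kenji, Sofia, Marcus, Lucia, Noor.
Kenji starts exactly when Sana ends (back-to-back, no overlap) — done with Sana.
Sofia starts after Kenji ends — done with Kenji.
Marcus starts after Sofia ends — done with Sofia.
Lucia starts after Marcus ends — done with Marcus.
Noor starts after Lucia ends.
Every pair is clear; the schedule has no overlaps.

Yes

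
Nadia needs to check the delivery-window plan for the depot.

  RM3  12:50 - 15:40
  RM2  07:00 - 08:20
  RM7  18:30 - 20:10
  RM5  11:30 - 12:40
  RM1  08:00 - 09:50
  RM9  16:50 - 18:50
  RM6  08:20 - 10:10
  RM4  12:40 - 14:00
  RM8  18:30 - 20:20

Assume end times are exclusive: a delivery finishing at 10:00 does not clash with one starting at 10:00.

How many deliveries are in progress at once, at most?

3

Sort all start/end points and keep a running count:
07:00 start RM2 → 1
08:00 start RM1 → 2
08:20 end RM2 → 1
08:20 start RM6 → 2
09:50 end RM1 → 1
10:10 end RM6 → 0
11:30 start RM5 → 1
12:40 end RM5 → 0
12:40 start RM4 → 1
12:50 start RM3 → 2
14:00 end RM4 → 1
15:40 end RM3 → 0
16:50 start RM9 → 1
18:30 start RM7 → 2
18:30 start RM8 → 3
18:50 end RM9 → 2
20:10 end RM7 → 1
20:20 end RM8 → 0
Peak is 3, at 18:30 (RM7, RM8, RM9).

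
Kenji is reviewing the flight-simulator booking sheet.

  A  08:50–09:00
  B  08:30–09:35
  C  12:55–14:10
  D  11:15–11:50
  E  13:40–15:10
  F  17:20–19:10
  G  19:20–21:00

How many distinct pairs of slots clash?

2

Sorted by start: B, A, D, C, E, F, G.
A starts before B ends → B and A overlap.
D starts after B ends, so B has no further overlaps.
D starts after A ends, so A has no further overlaps.
C starts after D ends, so D has no further overlaps.
E starts before C ends → C and E overlap.
F starts after C ends, so C has no further overlaps.
F starts after E ends, so E has no further overlaps.
G starts after F ends.
Overlapping pairs: A & B, C & E — 2 in total.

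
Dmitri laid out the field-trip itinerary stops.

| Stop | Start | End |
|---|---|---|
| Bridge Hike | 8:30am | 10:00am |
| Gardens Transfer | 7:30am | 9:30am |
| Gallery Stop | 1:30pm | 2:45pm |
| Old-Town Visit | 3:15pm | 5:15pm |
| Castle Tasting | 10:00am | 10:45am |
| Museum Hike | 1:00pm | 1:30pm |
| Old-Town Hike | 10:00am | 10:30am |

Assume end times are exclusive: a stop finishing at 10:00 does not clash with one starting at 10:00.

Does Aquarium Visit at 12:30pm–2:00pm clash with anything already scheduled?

Yes — it overlaps Gallery Stop, Museum Hike

Gardens Transfer: ends 9:30am at or before Aquarium Visit starts 12:30pm → clear.
Bridge Hike: ends 10:00am at or before Aquarium Visit starts 12:30pm → clear.
Castle Tasting: ends 10:45am at or before Aquarium Visit starts 12:30pm → clear.
Old-Town Hike: ends 10:30am at or before Aquarium Visit starts 12:30pm → clear.
Museum Hike: starts 1:00pm before Aquarium Visit ends 2:00pm, and ends 1:30pm after Aquarium Visit starts 12:30pm → overlap.
Gallery Stop: starts 1:30pm before Aquarium Visit ends 2:00pm, and ends 2:45pm after Aquarium Visit starts 12:30pm → overlap.
Old-Town Visit: starts 3:15pm at or after Aquarium Visit ends 2:00pm → clear.
Aquarium Visit overlaps Gallery Stop, Museum Hike.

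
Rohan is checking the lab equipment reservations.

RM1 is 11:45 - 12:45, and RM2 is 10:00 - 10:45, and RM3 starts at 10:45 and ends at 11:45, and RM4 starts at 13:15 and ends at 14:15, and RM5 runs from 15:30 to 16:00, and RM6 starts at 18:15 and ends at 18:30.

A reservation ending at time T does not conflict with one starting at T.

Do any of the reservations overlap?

Sorted by start: RM2, RM3, RM1, RM4, RM5, RM6.
RM3 starts exactly when RM2 ends (back-to-back, no overlap), so nothing later overlaps RM2 either.
RM1 starts exactly when RM3 ends (back-to-back, no overlap), so nothing later overlaps RM3 either.
RM4 starts after RM1 ends, so nothing later overlaps RM1 either.
RM5 starts after RM4 ends, so nothing later overlaps RM4 either.
RM6 starts after RM5 ends.
Every pair is clear; the schedule has no overlaps.

No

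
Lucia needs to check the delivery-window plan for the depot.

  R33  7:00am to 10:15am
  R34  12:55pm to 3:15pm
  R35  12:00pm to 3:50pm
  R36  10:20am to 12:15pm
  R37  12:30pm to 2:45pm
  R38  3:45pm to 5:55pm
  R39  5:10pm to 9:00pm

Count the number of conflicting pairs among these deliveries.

6

Two intervals overlap when each starts before the other ends.
Sorted by start: R33, R36, R35, R37, R34, R38, R39.
R36 starts after R33 ends, so R33 has no further overlaps.
R35 starts before R36 ends → R36 and R35 overlap.
R37 starts after R36 ends, so R36 has no further overlaps.
R37 starts before R35 ends → R35 and R37 overlap.
R34 starts before R35 ends → R35 and R34 overlap.
R38 starts before R35 ends → R35 and R38 overlap.
R39 starts after R35 ends.
R34 starts before R37 ends → R37 and R34 overlap.
R38 starts after R37 ends, so R37 has no further overlaps.
R38 starts after R34 ends, so R34 has no further overlaps.
R39 starts before R38 ends → R38 and R39 overlap.
Overlapping pairs: R34 & R35, R34 & R37, R35 & R36, R35 & R37, R35 & R38, R38 & R39 — 6 in total.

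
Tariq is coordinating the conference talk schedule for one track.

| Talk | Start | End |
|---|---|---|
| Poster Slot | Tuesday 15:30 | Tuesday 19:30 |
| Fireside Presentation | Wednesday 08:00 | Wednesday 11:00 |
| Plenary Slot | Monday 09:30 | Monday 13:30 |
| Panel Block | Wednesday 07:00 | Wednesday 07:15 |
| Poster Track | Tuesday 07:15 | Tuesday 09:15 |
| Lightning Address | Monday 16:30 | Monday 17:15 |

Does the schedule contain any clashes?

Sorted by start: Plenary Slot, Lightning Address, Poster Track, Poster Slot, Panel Block, Fireside Presentation.
Lightning Address starts after Plenary Slot ends, so Plenary Slot has no further overlaps.
Poster Track starts after Lightning Address ends, so Lightning Address has no further overlaps.
Poster Slot starts after Poster Track ends, so Poster Track has no further overlaps.
Panel Block starts after Poster Slot ends, so Poster Slot has no further overlaps.
Fireside Presentation starts after Panel Block ends.
Every pair is clear; the schedule has no overlaps.

No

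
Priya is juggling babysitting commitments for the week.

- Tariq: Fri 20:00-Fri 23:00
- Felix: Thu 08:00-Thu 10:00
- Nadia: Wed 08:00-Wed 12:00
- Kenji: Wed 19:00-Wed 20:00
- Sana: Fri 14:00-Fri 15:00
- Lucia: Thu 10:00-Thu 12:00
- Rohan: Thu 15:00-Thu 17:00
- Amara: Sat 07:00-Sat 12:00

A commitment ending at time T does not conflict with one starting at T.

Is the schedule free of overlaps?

Check each pair: they overlap iff neither finishes before the other starts.
Sorted by start: Nadia, Kenji, Felix, Lucia, Rohan, Sana, Tariq, Amara.
Kenji starts after Nadia ends — done with Nadia.
Felix starts after Kenji ends — done with Kenji.
Lucia starts exactly when Felix ends (back-to-back, no overlap) — done with Felix.
Rohan starts after Lucia ends — done with Lucia.
Sana starts after Rohan ends — done with Rohan.
Tariq starts after Sana ends — done with Sana.
Amara starts after Tariq ends.
Every pair is clear; the schedule has no overlaps.

Yes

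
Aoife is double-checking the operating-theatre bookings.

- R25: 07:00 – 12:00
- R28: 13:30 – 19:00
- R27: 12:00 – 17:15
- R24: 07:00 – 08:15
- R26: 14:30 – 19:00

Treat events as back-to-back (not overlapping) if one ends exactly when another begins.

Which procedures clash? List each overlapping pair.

Check each pair: they overlap iff neither finishes before the other starts.
Sorted by start: R24, R25, R27, R28, R26.
R25 starts before R24 ends → R24 and R25 overlap.
R27 starts after R24 ends, so R24 has no further overlaps.
R27 starts exactly when R25 ends (back-to-back, no overlap), so R25 has no further overlaps.
R28 starts before R27 ends → R27 and R28 overlap.
R26 starts before R27 ends → R27 and R26 overlap.
R26 starts before R28 ends → R28 and R26 overlap.

R24 & R25, R26 & R27, R26 & R28, R27 & R28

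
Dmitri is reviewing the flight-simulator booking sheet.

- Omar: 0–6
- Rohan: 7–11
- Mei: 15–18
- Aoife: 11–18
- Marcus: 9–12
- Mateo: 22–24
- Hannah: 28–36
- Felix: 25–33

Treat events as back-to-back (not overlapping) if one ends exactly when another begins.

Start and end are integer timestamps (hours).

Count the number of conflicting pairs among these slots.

4

Sorted by start: Omar, Rohan, Marcus, Aoife, Mei, Mateo, Felix, Hannah.
Rohan starts after Omar ends, so Omar has no further overlaps.
Marcus starts before Rohan ends → Rohan and Marcus overlap.
Aoife starts exactly when Rohan ends (back-to-back, no overlap), so Rohan has no further overlaps.
Aoife starts before Marcus ends → Marcus and Aoife overlap.
Mei starts after Marcus ends, so Marcus has no further overlaps.
Mei starts before Aoife ends → Aoife and Mei overlap.
Mateo starts after Aoife ends, so Aoife has no further overlaps.
Mateo starts after Mei ends, so Mei has no further overlaps.
Felix starts after Mateo ends, so Mateo has no further overlaps.
Hannah starts before Felix ends → Felix and Hannah overlap.
Overlapping pairs: Aoife & Marcus, Aoife & Mei, Felix & Hannah, Marcus & Rohan — 4 in total.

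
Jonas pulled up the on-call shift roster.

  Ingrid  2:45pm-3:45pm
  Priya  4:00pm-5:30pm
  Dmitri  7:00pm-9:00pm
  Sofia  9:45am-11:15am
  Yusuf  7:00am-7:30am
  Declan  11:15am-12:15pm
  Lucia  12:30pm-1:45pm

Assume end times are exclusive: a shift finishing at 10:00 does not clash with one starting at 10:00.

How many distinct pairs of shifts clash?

0

Sorted by start: Yusuf, Sofia, Declan, Lucia, Ingrid, Priya, Dmitri.
Sofia starts after Yusuf ends, so Yusuf has no further overlaps.
Declan starts exactly when Sofia ends (back-to-back, no overlap), so Sofia has no further overlaps.
Lucia starts after Declan ends, so Declan has no further overlaps.
Ingrid starts after Lucia ends, so Lucia has no further overlaps.
Priya starts after Ingrid ends, so Ingrid has no further overlaps.
Dmitri starts after Priya ends.
No pair overlaps.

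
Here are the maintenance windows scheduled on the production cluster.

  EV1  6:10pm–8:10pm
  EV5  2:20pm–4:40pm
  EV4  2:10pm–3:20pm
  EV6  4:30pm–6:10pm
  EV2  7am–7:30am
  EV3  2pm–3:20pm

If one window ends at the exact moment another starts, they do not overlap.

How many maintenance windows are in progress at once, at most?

3

Sweep the timeline, counting +1 at each start and −1 at each end (ends before starts at a tie):
7am start EV2 → 1
7:30am end EV2 → 0
2pm start EV3 → 1
2:10pm start EV4 → 2
2:20pm start EV5 → 3
3:20pm end EV3 → 2
3:20pm end EV4 → 1
4:30pm start EV6 → 2
4:40pm end EV5 → 1
6:10pm end EV6 → 0
6:10pm start EV1 → 1
8:10pm end EV1 → 0
Peak is 3, at 2:20pm (EV3, EV4, EV5).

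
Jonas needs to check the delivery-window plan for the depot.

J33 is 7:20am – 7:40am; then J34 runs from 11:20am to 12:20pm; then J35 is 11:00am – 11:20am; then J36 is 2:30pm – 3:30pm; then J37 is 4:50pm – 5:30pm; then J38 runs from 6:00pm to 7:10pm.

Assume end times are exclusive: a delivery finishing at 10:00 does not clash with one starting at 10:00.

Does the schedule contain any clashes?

No

Sorted by start: J33, J35, J34, J36, J37, J38.
J35 starts after J33 ends; J33 is clear from here.
J34 starts exactly when J35 ends (back-to-back, no overlap); J35 is clear from here.
J36 starts after J34 ends; J34 is clear from here.
J37 starts after J36 ends; J36 is clear from here.
J38 starts after J37 ends.
Every pair is clear; the schedule has no overlaps.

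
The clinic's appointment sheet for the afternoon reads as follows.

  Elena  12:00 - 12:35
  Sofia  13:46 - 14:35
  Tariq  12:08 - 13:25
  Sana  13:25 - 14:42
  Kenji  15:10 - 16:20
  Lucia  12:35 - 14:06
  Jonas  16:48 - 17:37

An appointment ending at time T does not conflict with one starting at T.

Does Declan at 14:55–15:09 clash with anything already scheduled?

Elena: ends 12:35 at or before Declan starts 14:55 → clear.
Tariq: ends 13:25 at or before Declan starts 14:55 → clear.
Lucia: ends 14:06 at or before Declan starts 14:55 → clear.
Sana: ends 14:42 at or before Declan starts 14:55 → clear.
Sofia: ends 14:35 at or before Declan starts 14:55 → clear.
Kenji: starts 15:10 at or after Declan ends 15:09 → clear.
Jonas: starts 16:48 at or after Declan ends 15:09 → clear.

No — it doesn't clash with anything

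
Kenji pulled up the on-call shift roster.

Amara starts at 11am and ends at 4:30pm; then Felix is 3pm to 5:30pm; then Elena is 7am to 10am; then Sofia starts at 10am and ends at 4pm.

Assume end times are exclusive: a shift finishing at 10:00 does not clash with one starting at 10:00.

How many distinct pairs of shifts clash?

3

Two intervals overlap when each starts before the other ends.
Sorted by start: Elena, Sofia, Amara, Felix.
Sofia starts exactly when Elena ends (back-to-back, no overlap), so nothing later overlaps Elena either.
Amara starts before Sofia ends → Sofia and Amara overlap.
Felix starts before Sofia ends → Sofia and Felix overlap.
Felix starts before Amara ends → Amara and Felix overlap.
Overlapping pairs: Amara & Felix, Amara & Sofia, Felix & Sofia — 3 in total.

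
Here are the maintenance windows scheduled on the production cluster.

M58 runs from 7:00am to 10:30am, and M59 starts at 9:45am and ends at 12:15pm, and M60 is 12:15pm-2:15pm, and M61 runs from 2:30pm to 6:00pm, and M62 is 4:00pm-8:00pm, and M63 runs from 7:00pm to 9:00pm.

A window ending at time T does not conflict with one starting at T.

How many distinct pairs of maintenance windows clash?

3

Sorted by start: M58, M59, M60, M61, M62, M63.
M59 starts before M58 ends → M58 and M59 overlap.
M60 starts after M58 ends; M58 is clear from here.
M60 starts exactly when M59 ends (back-to-back, no overlap); M59 is clear from here.
M61 starts after M60 ends; M60 is clear from here.
M62 starts before M61 ends → M61 and M62 overlap.
M63 starts after M61 ends.
M63 starts before M62 ends → M62 and M63 overlap.
Overlapping pairs: M58 & M59, M61 & M62, M62 & M63 — 3 in total.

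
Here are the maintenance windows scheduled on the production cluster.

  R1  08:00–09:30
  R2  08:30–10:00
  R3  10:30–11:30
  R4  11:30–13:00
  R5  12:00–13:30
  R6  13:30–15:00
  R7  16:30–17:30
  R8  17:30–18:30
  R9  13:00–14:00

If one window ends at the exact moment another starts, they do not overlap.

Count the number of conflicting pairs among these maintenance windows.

Sorted by start: R1, R2, R3, R4, R5, R9, R6, R7, R8.
R2 starts before R1 ends → R1 and R2 overlap.
R3 starts after R1 ends, so R1 has no further overlaps.
R3 starts after R2 ends, so R2 has no further overlaps.
R4 starts exactly when R3 ends (back-to-back, no overlap), so R3 has no further overlaps.
R5 starts before R4 ends → R4 and R5 overlap.
R9 starts exactly when R4 ends (back-to-back, no overlap), so R4 has no further overlaps.
R9 starts before R5 ends → R5 and R9 overlap.
R6 starts exactly when R5 ends (back-to-back, no overlap), so R5 has no further overlaps.
R6 starts before R9 ends → R9 and R6 overlap.
R7 starts after R9 ends, so R9 has no further overlaps.
R7 starts after R6 ends, so R6 has no further overlaps.
R8 starts exactly when R7 ends (back-to-back, no overlap).
Overlapping pairs: R1 & R2, R4 & R5, R5 & R9, R6 & R9 — 4 in total.

4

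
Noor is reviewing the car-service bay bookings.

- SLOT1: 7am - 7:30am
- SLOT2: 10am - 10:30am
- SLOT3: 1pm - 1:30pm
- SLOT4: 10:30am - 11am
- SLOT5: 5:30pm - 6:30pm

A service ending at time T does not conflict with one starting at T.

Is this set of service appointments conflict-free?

Two intervals overlap when each starts before the other ends.
Sorted by start: SLOT1, SLOT2, SLOT4, SLOT3, SLOT5.
SLOT2 starts after SLOT1 ends, so SLOT1 has no further overlaps.
SLOT4 starts exactly when SLOT2 ends (back-to-back, no overlap), so SLOT2 has no further overlaps.
SLOT3 starts after SLOT4 ends, so SLOT4 has no further overlaps.
SLOT5 starts after SLOT3 ends.
Every pair is clear; the schedule has no overlaps.

Yes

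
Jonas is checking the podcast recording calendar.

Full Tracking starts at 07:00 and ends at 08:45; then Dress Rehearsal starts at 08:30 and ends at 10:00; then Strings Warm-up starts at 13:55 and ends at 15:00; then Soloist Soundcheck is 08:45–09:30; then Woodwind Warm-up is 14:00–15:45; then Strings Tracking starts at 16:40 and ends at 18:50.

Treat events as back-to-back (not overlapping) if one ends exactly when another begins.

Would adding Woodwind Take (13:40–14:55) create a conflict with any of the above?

Full Tracking: ends 08:45 at or before Woodwind Take starts 13:40 → clear.
Dress Rehearsal: ends 10:00 at or before Woodwind Take starts 13:40 → clear.
Soloist Soundcheck: ends 09:30 at or before Woodwind Take starts 13:40 → clear.
Strings Warm-up: starts 13:55 before Woodwind Take ends 14:55, and ends 15:00 after Woodwind Take starts 13:40 → overlap.
Woodwind Warm-up: starts 14:00 before Woodwind Take ends 14:55, and ends 15:45 after Woodwind Take starts 13:40 → overlap.
Strings Tracking: starts 16:40 at or after Woodwind Take ends 14:55 → clear.
Woodwind Take overlaps Strings Warm-up, Woodwind Warm-up.

Yes — it overlaps Strings Warm-up, Woodwind Warm-up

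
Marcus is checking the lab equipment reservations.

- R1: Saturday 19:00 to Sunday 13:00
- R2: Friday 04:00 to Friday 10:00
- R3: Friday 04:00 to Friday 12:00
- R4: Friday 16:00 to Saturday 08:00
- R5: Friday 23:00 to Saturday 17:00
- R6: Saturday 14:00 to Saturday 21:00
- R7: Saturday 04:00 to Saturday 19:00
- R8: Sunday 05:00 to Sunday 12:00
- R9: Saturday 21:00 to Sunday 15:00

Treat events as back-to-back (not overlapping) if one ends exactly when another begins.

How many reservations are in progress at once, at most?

Sweep the timeline, counting +1 at each start and −1 at each end (ends before starts at a tie):
Friday 04:00 start R2 → 1
Friday 04:00 start R3 → 2
Friday 10:00 end R2 → 1
Friday 12:00 end R3 → 0
Friday 16:00 start R4 → 1
Friday 23:00 start R5 → 2
Saturday 04:00 start R7 → 3
Saturday 08:00 end R4 → 2
Saturday 14:00 start R6 → 3
Saturday 17:00 end R5 → 2
Saturday 19:00 end R7 → 1
Saturday 19:00 start R1 → 2
Saturday 21:00 end R6 → 1
Saturday 21:00 start R9 → 2
Sunday 05:00 start R8 → 3
Sunday 12:00 end R8 → 2
Sunday 13:00 end R1 → 1
Sunday 15:00 end R9 → 0
Peak is 3, at Saturday 04:00 (R4, R5, R7).

3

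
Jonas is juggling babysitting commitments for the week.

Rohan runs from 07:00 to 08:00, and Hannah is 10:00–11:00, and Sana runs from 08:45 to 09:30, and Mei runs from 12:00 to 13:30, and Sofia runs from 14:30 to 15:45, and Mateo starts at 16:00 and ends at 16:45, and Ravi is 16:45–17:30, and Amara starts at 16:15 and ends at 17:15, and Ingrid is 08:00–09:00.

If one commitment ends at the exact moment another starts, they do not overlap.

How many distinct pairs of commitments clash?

3

Sorted by start: Rohan, Ingrid, Sana, Hannah, Mei, Sofia, Mateo, Amara, Ravi.
Ingrid starts exactly when Rohan ends (back-to-back, no overlap); Rohan is clear from here.
Sana starts before Ingrid ends → Ingrid and Sana overlap.
Hannah starts after Ingrid ends; Ingrid is clear from here.
Hannah starts after Sana ends; Sana is clear from here.
Mei starts after Hannah ends; Hannah is clear from here.
Sofia starts after Mei ends; Mei is clear from here.
Mateo starts after Sofia ends; Sofia is clear from here.
Amara starts before Mateo ends → Mateo and Amara overlap.
Ravi starts exactly when Mateo ends (back-to-back, no overlap).
Ravi starts before Amara ends → Amara and Ravi overlap.
Overlapping pairs: Amara & Mateo, Amara & Ravi, Ingrid & Sana — 3 in total.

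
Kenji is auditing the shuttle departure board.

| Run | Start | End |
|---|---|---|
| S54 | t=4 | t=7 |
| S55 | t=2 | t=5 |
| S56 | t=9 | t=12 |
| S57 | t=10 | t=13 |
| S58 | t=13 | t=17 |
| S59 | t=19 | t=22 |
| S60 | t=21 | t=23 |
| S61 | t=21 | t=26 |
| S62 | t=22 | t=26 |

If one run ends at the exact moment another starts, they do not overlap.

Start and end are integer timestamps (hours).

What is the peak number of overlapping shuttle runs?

3

Sweep the timeline, counting +1 at each start and −1 at each end (ends before starts at a tie):
t=2 start S55 → 1
t=4 start S54 → 2
t=5 end S55 → 1
t=7 end S54 → 0
t=9 start S56 → 1
t=10 start S57 → 2
t=12 end S56 → 1
t=13 end S57 → 0
t=13 start S58 → 1
t=17 end S58 → 0
t=19 start S59 → 1
t=21 start S60 → 2
t=21 start S61 → 3
t=22 end S59 → 2
t=22 start S62 → 3
t=23 end S60 → 2
t=26 end S61 → 1
t=26 end S62 → 0
Peak is 3, at t=21 (S59, S60, S61).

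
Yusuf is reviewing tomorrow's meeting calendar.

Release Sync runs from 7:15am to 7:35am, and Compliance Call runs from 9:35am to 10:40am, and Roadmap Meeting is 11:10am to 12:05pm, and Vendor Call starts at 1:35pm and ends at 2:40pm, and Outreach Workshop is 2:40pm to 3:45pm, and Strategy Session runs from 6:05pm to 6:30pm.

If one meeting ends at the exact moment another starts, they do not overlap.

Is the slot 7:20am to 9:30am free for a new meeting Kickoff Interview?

Release Sync: starts 7:15am before Kickoff Interview ends 9:30am, and ends 7:35am after Kickoff Interview starts 7:20am → overlap.
Compliance Call: starts 9:35am at or after Kickoff Interview ends 9:30am → clear.
Roadmap Meeting: starts 11:10am at or after Kickoff Interview ends 9:30am → clear.
Vendor Call: starts 1:35pm at or after Kickoff Interview ends 9:30am → clear.
Outreach Workshop: starts 2:40pm at or after Kickoff Interview ends 9:30am → clear.
Strategy Session: starts 6:05pm at or after Kickoff Interview ends 9:30am → clear.
Kickoff Interview overlaps Release Sync.

No — it overlaps Release Sync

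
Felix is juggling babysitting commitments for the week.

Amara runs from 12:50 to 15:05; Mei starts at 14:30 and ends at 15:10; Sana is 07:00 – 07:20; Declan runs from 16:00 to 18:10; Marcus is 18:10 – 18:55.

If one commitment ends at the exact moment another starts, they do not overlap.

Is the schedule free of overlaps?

Sorted by start: Sana, Amara, Mei, Declan, Marcus.
Amara starts after Sana ends — done with Sana.
Mei starts before Amara ends → Amara and Mei overlap.
That's a conflict, so the schedule is not conflict-free.

No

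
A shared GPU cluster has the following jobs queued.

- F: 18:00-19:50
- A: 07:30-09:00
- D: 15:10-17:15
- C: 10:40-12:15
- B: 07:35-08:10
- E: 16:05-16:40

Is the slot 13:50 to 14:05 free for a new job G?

A: ends 09:00 at or before G starts 13:50 → clear.
B: ends 08:10 at or before G starts 13:50 → clear.
C: ends 12:15 at or before G starts 13:50 → clear.
D: starts 15:10 at or after G ends 14:05 → clear.
E: starts 16:05 at or after G ends 14:05 → clear.
F: starts 18:00 at or after G ends 14:05 → clear.

Yes — the slot is free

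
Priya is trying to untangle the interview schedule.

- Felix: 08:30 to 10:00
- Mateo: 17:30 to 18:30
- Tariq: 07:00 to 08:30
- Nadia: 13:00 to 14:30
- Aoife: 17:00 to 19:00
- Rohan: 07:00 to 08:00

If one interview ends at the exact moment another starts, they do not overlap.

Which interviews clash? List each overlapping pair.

Aoife & Mateo, Rohan & Tariq

Sorted by start: Rohan, Tariq, Felix, Nadia, Aoife, Mateo.
Tariq starts before Rohan ends → Rohan and Tariq overlap.
Felix starts after Rohan ends, so nothing later overlaps Rohan either.
Felix starts exactly when Tariq ends (back-to-back, no overlap), so nothing later overlaps Tariq either.
Nadia starts after Felix ends, so nothing later overlaps Felix either.
Aoife starts after Nadia ends, so nothing later overlaps Nadia either.
Mateo starts before Aoife ends → Aoife and Mateo overlap.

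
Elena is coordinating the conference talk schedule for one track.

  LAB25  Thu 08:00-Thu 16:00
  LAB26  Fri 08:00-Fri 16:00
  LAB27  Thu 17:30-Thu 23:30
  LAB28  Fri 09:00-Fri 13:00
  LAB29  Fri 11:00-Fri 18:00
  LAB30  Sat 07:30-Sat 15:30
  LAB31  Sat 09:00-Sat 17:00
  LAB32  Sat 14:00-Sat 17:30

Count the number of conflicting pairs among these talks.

Two intervals overlap when each starts before the other ends.
Sorted by start: LAB25, LAB27, LAB26, LAB28, LAB29, LAB30, LAB31, LAB32.
LAB27 starts after LAB25 ends, so LAB25 has no further overlaps.
LAB26 starts after LAB27 ends, so LAB27 has no further overlaps.
LAB28 starts before LAB26 ends → LAB26 and LAB28 overlap.
LAB29 starts before LAB26 ends → LAB26 and LAB29 overlap.
LAB30 starts after LAB26 ends, so LAB26 has no further overlaps.
LAB29 starts before LAB28 ends → LAB28 and LAB29 overlap.
LAB30 starts after LAB28 ends, so LAB28 has no further overlaps.
LAB30 starts after LAB29 ends, so LAB29 has no further overlaps.
LAB31 starts before LAB30 ends → LAB30 and LAB31 overlap.
LAB32 starts before LAB30 ends → LAB30 and LAB32 overlap.
LAB32 starts before LAB31 ends → LAB31 and LAB32 overlap.
Overlapping pairs: LAB26 & LAB28, LAB26 & LAB29, LAB28 & LAB29, LAB30 & LAB31, LAB30 & LAB32, LAB31 & LAB32 — 6 in total.

6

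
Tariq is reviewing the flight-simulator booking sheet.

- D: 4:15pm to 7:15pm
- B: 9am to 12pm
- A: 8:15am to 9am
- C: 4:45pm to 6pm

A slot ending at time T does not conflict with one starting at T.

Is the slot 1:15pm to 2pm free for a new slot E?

A: ends 9am at or before E starts 1:15pm → clear.
B: ends 12pm at or before E starts 1:15pm → clear.
D: starts 4:15pm at or after E ends 2pm → clear.
C: starts 4:45pm at or after E ends 2pm → clear.

Yes — the slot is free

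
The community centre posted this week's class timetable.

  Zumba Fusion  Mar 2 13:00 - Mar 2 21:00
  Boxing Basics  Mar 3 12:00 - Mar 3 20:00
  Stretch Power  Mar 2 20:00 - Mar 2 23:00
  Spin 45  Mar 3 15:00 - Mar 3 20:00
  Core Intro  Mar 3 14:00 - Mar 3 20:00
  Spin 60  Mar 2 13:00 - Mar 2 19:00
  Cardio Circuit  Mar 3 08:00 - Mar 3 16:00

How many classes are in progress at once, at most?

4

Sort all start/end points and keep a running count:
Mar 2 13:00 start Spin 60 → 1
Mar 2 13:00 start Zumba Fusion → 2
Mar 2 19:00 end Spin 60 → 1
Mar 2 20:00 start Stretch Power → 2
Mar 2 21:00 end Zumba Fusion → 1
Mar 2 23:00 end Stretch Power → 0
Mar 3 08:00 start Cardio Circuit → 1
Mar 3 12:00 start Boxing Basics → 2
Mar 3 14:00 start Core Intro → 3
Mar 3 15:00 start Spin 45 → 4
Mar 3 16:00 end Cardio Circuit → 3
Mar 3 20:00 end Boxing Basics → 2
Mar 3 20:00 end Core Intro → 1
Mar 3 20:00 end Spin 45 → 0
Peak is 4, at Mar 3 15:00 (Boxing Basics, Cardio Circuit, Core Intro, Spin 45).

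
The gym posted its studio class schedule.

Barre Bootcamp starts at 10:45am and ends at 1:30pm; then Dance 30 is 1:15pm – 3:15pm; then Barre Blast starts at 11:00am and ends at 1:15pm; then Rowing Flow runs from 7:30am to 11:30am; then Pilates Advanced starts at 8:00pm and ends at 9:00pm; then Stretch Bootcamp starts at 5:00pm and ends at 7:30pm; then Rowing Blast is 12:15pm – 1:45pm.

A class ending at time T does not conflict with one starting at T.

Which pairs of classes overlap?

Barre Blast & Barre Bootcamp, Barre Blast & Rowing Blast, Barre Blast & Rowing Flow, Barre Bootcamp & Dance 30, Barre Bootcamp & Rowing Blast, Barre Bootcamp & Rowing Flow, Dance 30 & Rowing Blast

Check each pair: they overlap iff neither finishes before the other starts.
Sorted by start: Rowing Flow, Barre Bootcamp, Barre Blast, Rowing Blast, Dance 30, Stretch Bootcamp, Pilates Advanced.
Barre Bootcamp starts before Rowing Flow ends → Rowing Flow and Barre Bootcamp overlap.
Barre Blast starts before Rowing Flow ends → Rowing Flow and Barre Blast overlap.
Rowing Blast starts after Rowing Flow ends; Rowing Flow is clear from here.
Barre Blast starts before Barre Bootcamp ends → Barre Bootcamp and Barre Blast overlap.
Rowing Blast starts before Barre Bootcamp ends → Barre Bootcamp and Rowing Blast overlap.
Dance 30 starts before Barre Bootcamp ends → Barre Bootcamp and Dance 30 overlap.
Stretch Bootcamp starts after Barre Bootcamp ends; Barre Bootcamp is clear from here.
Rowing Blast starts before Barre Blast ends → Barre Blast and Rowing Blast overlap.
Dance 30 starts exactly when Barre Blast ends (back-to-back, no overlap); Barre Blast is clear from here.
Dance 30 starts before Rowing Blast ends → Rowing Blast and Dance 30 overlap.
Stretch Bootcamp starts after Rowing Blast ends; Rowing Blast is clear from here.
Stretch Bootcamp starts after Dance 30 ends; Dance 30 is clear from here.
Pilates Advanced starts after Stretch Bootcamp ends.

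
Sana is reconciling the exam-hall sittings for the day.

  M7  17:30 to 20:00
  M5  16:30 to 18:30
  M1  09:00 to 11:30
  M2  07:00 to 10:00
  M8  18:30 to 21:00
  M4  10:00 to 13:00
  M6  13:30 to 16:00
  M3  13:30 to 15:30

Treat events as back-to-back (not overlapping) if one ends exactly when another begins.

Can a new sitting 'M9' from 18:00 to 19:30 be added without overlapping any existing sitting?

No — it overlaps M5, M7, M8

M2: ends 10:00 at or before M9 starts 18:00 → clear.
M1: ends 11:30 at or before M9 starts 18:00 → clear.
M4: ends 13:00 at or before M9 starts 18:00 → clear.
M3: ends 15:30 at or before M9 starts 18:00 → clear.
M6: ends 16:00 at or before M9 starts 18:00 → clear.
M5: starts 16:30 before M9 ends 19:30, and ends 18:30 after M9 starts 18:00 → overlap.
M7: starts 17:30 before M9 ends 19:30, and ends 20:00 after M9 starts 18:00 → overlap.
M8: starts 18:30 before M9 ends 19:30, and ends 21:00 after M9 starts 18:00 → overlap.
M9 overlaps M5, M7, M8.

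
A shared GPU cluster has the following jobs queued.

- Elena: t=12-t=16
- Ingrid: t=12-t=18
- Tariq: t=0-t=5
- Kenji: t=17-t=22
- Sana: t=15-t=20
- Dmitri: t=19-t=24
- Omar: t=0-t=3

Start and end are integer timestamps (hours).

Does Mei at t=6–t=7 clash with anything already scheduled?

No — it doesn't clash with anything

Tariq: ends t=5 at or before Mei starts t=6 → clear.
Omar: ends t=3 at or before Mei starts t=6 → clear.
Ingrid: starts t=12 at or after Mei ends t=7 → clear.
Elena: starts t=12 at or after Mei ends t=7 → clear.
Sana: starts t=15 at or after Mei ends t=7 → clear.
Kenji: starts t=17 at or after Mei ends t=7 → clear.
Dmitri: starts t=19 at or after Mei ends t=7 → clear.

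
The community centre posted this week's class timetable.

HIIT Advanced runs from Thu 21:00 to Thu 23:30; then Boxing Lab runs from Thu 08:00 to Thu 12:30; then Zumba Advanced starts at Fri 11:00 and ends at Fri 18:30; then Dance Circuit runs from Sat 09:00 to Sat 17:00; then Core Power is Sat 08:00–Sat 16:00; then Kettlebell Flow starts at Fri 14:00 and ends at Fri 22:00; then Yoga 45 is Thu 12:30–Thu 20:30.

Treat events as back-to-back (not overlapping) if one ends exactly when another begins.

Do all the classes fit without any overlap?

Sorted by start: Boxing Lab, Yoga 45, HIIT Advanced, Zumba Advanced, Kettlebell Flow, Core Power, Dance Circuit.
Yoga 45 starts exactly when Boxing Lab ends (back-to-back, no overlap); Boxing Lab is clear from here.
HIIT Advanced starts after Yoga 45 ends; Yoga 45 is clear from here.
Zumba Advanced starts after HIIT Advanced ends; HIIT Advanced is clear from here.
Kettlebell Flow starts before Zumba Advanced ends → Zumba Advanced and Kettlebell Flow overlap.
That's a conflict, so the schedule is not conflict-free.

No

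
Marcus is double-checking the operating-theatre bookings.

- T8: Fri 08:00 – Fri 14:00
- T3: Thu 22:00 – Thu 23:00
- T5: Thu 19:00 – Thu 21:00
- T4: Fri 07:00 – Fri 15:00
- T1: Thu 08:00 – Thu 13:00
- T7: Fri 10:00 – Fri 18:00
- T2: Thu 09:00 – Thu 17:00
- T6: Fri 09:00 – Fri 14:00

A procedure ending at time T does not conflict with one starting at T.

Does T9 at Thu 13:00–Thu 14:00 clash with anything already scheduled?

T1: ends Thu 13:00 at or before T9 starts Thu 13:00 → clear.
T2: starts Thu 09:00 before T9 ends Thu 14:00, and ends Thu 17:00 after T9 starts Thu 13:00 → overlap.
T5: starts Thu 19:00 at or after T9 ends Thu 14:00 → clear.
T3: starts Thu 22:00 at or after T9 ends Thu 14:00 → clear.
T4: starts Fri 07:00 at or after T9 ends Thu 14:00 → clear.
T8: starts Fri 08:00 at or after T9 ends Thu 14:00 → clear.
T6: starts Fri 09:00 at or after T9 ends Thu 14:00 → clear.
T7: starts Fri 10:00 at or after T9 ends Thu 14:00 → clear.
T9 overlaps T2.

Yes — it overlaps T2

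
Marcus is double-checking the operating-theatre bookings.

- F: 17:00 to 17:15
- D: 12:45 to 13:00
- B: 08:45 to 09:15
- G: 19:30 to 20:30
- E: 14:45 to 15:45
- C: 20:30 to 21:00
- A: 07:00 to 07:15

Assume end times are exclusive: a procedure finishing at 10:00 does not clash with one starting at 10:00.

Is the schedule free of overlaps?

Yes

Sorted by start: A, B, D, E, F, G, C.
B starts after A ends — done with A.
D starts after B ends — done with B.
E starts after D ends — done with D.
F starts after E ends — done with E.
G starts after F ends — done with F.
C starts exactly when G ends (back-to-back, no overlap).
Every pair is clear; the schedule has no overlaps.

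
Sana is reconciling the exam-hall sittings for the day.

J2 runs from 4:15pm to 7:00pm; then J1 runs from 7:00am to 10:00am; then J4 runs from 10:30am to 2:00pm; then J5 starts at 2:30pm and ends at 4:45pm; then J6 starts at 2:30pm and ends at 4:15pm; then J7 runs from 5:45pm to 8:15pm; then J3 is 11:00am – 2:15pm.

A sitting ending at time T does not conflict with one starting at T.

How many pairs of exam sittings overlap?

4

Sorted by start: J1, J4, J3, J5, J6, J2, J7.
J4 starts after J1 ends; J1 is clear from here.
J3 starts before J4 ends → J4 and J3 overlap.
J5 starts after J4 ends; J4 is clear from here.
J5 starts after J3 ends; J3 is clear from here.
J6 starts before J5 ends → J5 and J6 overlap.
J2 starts before J5 ends → J5 and J2 overlap.
J7 starts after J5 ends.
J2 starts exactly when J6 ends (back-to-back, no overlap); J6 is clear from here.
J7 starts before J2 ends → J2 and J7 overlap.
Overlapping pairs: J2 & J5, J2 & J7, J3 & J4, J5 & J6 — 4 in total.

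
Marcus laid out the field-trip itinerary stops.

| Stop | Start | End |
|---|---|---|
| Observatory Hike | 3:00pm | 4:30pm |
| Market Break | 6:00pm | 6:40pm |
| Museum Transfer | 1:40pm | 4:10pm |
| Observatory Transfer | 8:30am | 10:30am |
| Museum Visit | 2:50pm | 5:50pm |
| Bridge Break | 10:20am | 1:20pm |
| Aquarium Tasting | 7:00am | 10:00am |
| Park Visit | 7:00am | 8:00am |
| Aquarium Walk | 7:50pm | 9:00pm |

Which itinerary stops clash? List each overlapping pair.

Sorted by start: Aquarium Tasting, Park Visit, Observatory Transfer, Bridge Break, Museum Transfer, Museum Visit, Observatory Hike, Market Break, Aquarium Walk.
Park Visit starts before Aquarium Tasting ends → Aquarium Tasting and Park Visit overlap.
Observatory Transfer starts before Aquarium Tasting ends → Aquarium Tasting and Observatory Transfer overlap.
Bridge Break starts after Aquarium Tasting ends — done with Aquarium Tasting.
Observatory Transfer starts after Park Visit ends — done with Park Visit.
Bridge Break starts before Observatory Transfer ends → Observatory Transfer and Bridge Break overlap.
Museum Transfer starts after Observatory Transfer ends — done with Observatory Transfer.
Museum Transfer starts after Bridge Break ends — done with Bridge Break.
Museum Visit starts before Museum Transfer ends → Museum Transfer and Museum Visit overlap.
Observatory Hike starts before Museum Transfer ends → Museum Transfer and Observatory Hike overlap.
Market Break starts after Museum Transfer ends — done with Museum Transfer.
Observatory Hike starts before Museum Visit ends → Museum Visit and Observatory Hike overlap.
Market Break starts after Museum Visit ends — done with Museum Visit.
Market Break starts after Observatory Hike ends — done with Observatory Hike.
Aquarium Walk starts after Market Break ends.

Aquarium Tasting & Observatory Transfer, Aquarium Tasting & Park Visit, Bridge Break & Observatory Transfer, Museum Transfer & Museum Visit, Museum Transfer & Observatory Hike, Museum Visit & Observatory Hike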